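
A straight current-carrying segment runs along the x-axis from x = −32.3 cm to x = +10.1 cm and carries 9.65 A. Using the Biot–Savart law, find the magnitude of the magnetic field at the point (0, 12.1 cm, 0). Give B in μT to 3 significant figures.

For a finite straight segment, B = (μ₀I/4πd)(sinθ₁ + sinθ₂), where θ₁, θ₂ are the angles from the perpendicular to each end.
The perpendicular distance is d = 0.121 m; the end-offsets along the wire are a = 0.323 m and b = 0.101 m.
sinθ₁ = 0.323/√(0.323²+0.121²) = 0.9364; sinθ₂ = 0.101/√(0.101²+0.121²) = 0.6408.
B = (4π×10⁻⁷ × 9.65) / (4π × 0.121) × (0.9364 + 0.6408) = 1.26×10⁻⁵ T.

B ≈ 12.6 μT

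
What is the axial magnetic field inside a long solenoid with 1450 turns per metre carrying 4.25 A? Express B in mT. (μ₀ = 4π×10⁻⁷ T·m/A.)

B ≈ 7.74 mT

Inside a long solenoid, B = μ₀nI with n = 1450 turns/m.
B = 4π×10⁻⁷ × 1450 × 4.25 = 7.74×10⁻³ T.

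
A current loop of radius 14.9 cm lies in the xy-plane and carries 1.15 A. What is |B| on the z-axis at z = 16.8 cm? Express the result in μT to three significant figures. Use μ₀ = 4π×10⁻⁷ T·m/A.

B ≈ 1.42 μT

On the axis of a circular loop, B = μ₀IR² / [2(R²+z²)^(3/2)].
R² + z² = (0.149)² + (0.168)² = 0.05042 m², and (R²+z²)^(3/2) = 1.13×10⁻² m³.
B = (4π×10⁻⁷ × 1.15 × 0.0222) / (2 × 1.13×10⁻²) = 1.42×10⁻⁶ T.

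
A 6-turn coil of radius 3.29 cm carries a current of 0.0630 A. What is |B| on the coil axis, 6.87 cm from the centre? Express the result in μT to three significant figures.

For an N-turn flat coil, B = Nμ₀IR²/[2(R²+z²)^(3/2)] with R = 0.0329 m, z = 0.0687 m.
B = 6 × 9.69×10⁻⁸ T = 5.82×10⁻⁷ T.

B ≈ 0.582 μT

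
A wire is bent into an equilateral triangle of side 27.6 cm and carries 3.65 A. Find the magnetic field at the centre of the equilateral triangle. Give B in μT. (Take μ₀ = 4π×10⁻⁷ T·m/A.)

Each side is a finite straight segment at perpendicular distance d = a/(2 tan(π/3)) = 0.07967 m from the centre, with end-angles ±π/3.
One side contributes B₁ = (μ₀I/4πd)·2 sin(π/3) = 7.93×10⁻⁶ T.
All 3 sides add in the same direction: B = 3 × 7.93×10⁻⁶ = 2.38×10⁻⁵ T.

B ≈ 23.8 μT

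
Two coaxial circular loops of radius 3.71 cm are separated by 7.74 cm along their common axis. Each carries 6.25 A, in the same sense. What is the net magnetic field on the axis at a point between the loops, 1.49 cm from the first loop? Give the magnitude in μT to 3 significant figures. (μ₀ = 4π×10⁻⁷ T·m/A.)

Each loop contributes B = μ₀IR²/[2(R²+z²)^(3/2)] on the axis, with z measured from that loop.
Loop 1 (z = 0.0149 m): B₁ = 8.46×10⁻⁵ T. Loop 2 (z = 0.0625 m): B₂ = 1.41×10⁻⁵ T.
The fields add: B = B₁ + B₂ = 9.87×10⁻⁵ T.

B ≈ 98.7 μT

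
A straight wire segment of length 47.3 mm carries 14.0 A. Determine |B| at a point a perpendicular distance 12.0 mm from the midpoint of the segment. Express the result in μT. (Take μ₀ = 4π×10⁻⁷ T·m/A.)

For a finite straight segment, B = (μ₀I/4πd)(sinθ₁ + sinθ₂), where θ₁, θ₂ are the angles from the perpendicular to each end.
The perpendicular from the point meets the wire at its midpoint, so each end is L/2 = 0.02365 m away along the wire.
sinθ₁ = 0.02365/√(0.02365²+0.012²) = 0.8918; sinθ₂ = 0.02365/√(0.02365²+0.012²) = 0.8918.
B = (4π×10⁻⁷ × 14.0) / (4π × 0.012) × (0.8918 + 0.8918) = 2.08×10⁻⁴ T.

B ≈ 208 μT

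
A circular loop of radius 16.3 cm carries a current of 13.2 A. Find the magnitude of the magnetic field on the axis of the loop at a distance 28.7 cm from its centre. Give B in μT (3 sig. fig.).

B ≈ 6.13 μT

On the axis of a circular loop, B = μ₀IR² / [2(R²+z²)^(3/2)].
R² + z² = (0.163)² + (0.287)² = 0.1089 m², and (R²+z²)^(3/2) = 3.60×10⁻² m³.
B = (4π×10⁻⁷ × 13.2 × 0.02657) / (2 × 3.60×10⁻²) = 6.13×10⁻⁶ T.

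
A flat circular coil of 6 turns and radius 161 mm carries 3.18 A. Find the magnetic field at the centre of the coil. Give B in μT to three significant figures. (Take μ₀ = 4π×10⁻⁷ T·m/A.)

B ≈ 74.5 μT

For an N-turn flat coil, B = Nμ₀I/(2R) with R = 0.161 m.
B = 6 × 1.24×10⁻⁵ T = 7.45×10⁻⁵ T.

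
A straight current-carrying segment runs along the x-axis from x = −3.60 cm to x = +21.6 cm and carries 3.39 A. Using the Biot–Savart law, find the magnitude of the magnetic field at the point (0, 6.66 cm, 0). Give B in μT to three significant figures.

B ≈ 7.28 μT

For a finite straight segment, B = (μ₀I/4πd)(sinθ₁ + sinθ₂), where θ₁, θ₂ are the angles from the perpendicular to each end.
The perpendicular distance is d = 0.0666 m; the end-offsets along the wire are a = 0.036 m and b = 0.216 m.
sinθ₁ = 0.036/√(0.036²+0.0666²) = 0.4755; sinθ₂ = 0.216/√(0.216²+0.0666²) = 0.9556.
B = (4π×10⁻⁷ × 3.39) / (4π × 0.0666) × (0.4755 + 0.9556) = 7.28×10⁻⁶ T.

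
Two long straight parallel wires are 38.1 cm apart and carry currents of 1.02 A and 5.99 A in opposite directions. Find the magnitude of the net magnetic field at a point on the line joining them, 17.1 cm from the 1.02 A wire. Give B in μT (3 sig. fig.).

B ≈ 6.90 μT

Each long wire gives B = μ₀I/(2πd). Distances are d₁ = 0.171 m and d₂ = 0.21 m.
B₁ = 1.19×10⁻⁶ T, B₂ = 5.70×10⁻⁶ T.
Between antiparallel currents both contributions point the same way, so they add. B = B₁ + B₂ = 1.19×10⁻⁶ + 5.70×10⁻⁶ = 6.90×10⁻⁶ T.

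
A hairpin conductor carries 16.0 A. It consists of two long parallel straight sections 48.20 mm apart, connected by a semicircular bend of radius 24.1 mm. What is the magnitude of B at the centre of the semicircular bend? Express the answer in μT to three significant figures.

The semicircular arc contributes B_arc = μ₀I·π/(4πR) = μ₀I/(4R) = 2.09×10⁻⁴ T.
Each semi-infinite lead is at perpendicular distance R = 0.0241 m from the centre, with the perpendicular foot at its near end, so it contributes μ₀I/(4πR); both point the same way, together 1.33×10⁻⁴ T.
Arc and leads all point the same direction: B = 2.09×10⁻⁴ + 1.33×10⁻⁴ = 3.41×10⁻⁴ T.

B ≈ 341 μT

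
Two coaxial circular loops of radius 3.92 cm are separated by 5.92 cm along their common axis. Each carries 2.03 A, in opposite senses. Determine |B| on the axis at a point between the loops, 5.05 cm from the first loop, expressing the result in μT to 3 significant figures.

B ≈ 22.8 μT

Each loop contributes B = μ₀IR²/[2(R²+z²)^(3/2)] on the axis, with z measured from that loop.
Loop 1 (z = 0.0505 m): B₁ = 7.50×10⁻⁶ T. Loop 2 (z = 0.0087 m): B₂ = 3.03×10⁻⁵ T.
The fields oppose: B = |B₁ − B₂| = 2.28×10⁻⁵ T.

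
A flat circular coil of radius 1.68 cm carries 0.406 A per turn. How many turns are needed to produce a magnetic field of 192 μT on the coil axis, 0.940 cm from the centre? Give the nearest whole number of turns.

For an N-turn coil, B = Nμ₀IR²/[2(R²+z²)^(3/2)]. A single turn gives B₁ = 1.01×10⁻⁵ T with R = 0.0168 m, z = 0.0094 m.
N = B/B₁ = 1.92×10⁻⁴ / 1.01×10⁻⁵ = 19.03.

N = 19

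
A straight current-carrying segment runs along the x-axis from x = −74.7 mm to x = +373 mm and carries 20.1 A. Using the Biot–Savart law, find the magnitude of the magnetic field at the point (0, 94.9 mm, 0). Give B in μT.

For a finite straight segment, B = (μ₀I/4πd)(sinθ₁ + sinθ₂), where θ₁, θ₂ are the angles from the perpendicular to each end.
The perpendicular distance is d = 0.0949 m; the end-offsets along the wire are a = 0.0747 m and b = 0.373 m.
sinθ₁ = 0.0747/√(0.0747²+0.0949²) = 0.6185; sinθ₂ = 0.373/√(0.373²+0.0949²) = 0.9691.
B = (4π×10⁻⁷ × 20.1) / (4π × 0.0949) × (0.6185 + 0.9691) = 3.36×10⁻⁵ T.

B ≈ 33.6 μT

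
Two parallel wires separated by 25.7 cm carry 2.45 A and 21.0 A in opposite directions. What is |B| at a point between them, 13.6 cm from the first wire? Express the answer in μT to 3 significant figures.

Each long wire gives B = μ₀I/(2πd). Distances are d₁ = 0.136 m and d₂ = 0.121 m.
B₁ = 3.60×10⁻⁶ T, B₂ = 3.47×10⁻⁵ T.
Between antiparallel currents both contributions point the same way, so they add. B = B₁ + B₂ = 3.60×10⁻⁶ + 3.47×10⁻⁵ = 3.83×10⁻⁵ T.

B ≈ 38.3 μT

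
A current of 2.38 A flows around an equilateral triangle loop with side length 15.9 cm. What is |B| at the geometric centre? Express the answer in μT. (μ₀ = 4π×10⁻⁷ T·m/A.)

B ≈ 26.9 μT

Each side is a finite straight segment at perpendicular distance d = a/(2 tan(π/3)) = 0.0459 m from the centre, with end-angles ±π/3.
One side contributes B₁ = (μ₀I/4πd)·2 sin(π/3) = 8.98×10⁻⁶ T.
All 3 sides add in the same direction: B = 3 × 8.98×10⁻⁶ = 2.69×10⁻⁵ T.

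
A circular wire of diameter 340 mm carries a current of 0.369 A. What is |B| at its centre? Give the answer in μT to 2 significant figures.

At the centre of a circular loop the Biot–Savart law gives B = μ₀I/(2R) (so R = 0.17 m).
B = (4π×10⁻⁷ × 0.369) / (2 × 0.17) = 1.36×10⁻⁶ T.

B ≈ 1.4 μT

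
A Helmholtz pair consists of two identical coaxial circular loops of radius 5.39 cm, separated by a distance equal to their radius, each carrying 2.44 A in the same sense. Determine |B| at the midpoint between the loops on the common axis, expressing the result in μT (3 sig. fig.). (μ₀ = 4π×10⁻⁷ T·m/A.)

Each loop contributes B = μ₀IR²/[2(R²+z²)^(3/2)] on the axis, with z measured from that loop.
Loop 1 (z = 0.02695 m): B₁ = 2.04×10⁻⁵ T. Loop 2 (z = 0.02695 m): B₂ = 2.04×10⁻⁵ T.
The fields add: B = B₁ + B₂ = 4.07×10⁻⁵ T.

B ≈ 40.7 μT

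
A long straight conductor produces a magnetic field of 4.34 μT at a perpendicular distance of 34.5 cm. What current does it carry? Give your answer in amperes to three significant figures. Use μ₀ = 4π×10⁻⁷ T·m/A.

For a long straight wire B = μ₀I/(2πd), so I = 2πdB/μ₀.
I = 2π × 0.345 × 4.34×10⁻⁶ / (4π×10⁻⁷) = 7.49 A.

I ≈ 7.49 A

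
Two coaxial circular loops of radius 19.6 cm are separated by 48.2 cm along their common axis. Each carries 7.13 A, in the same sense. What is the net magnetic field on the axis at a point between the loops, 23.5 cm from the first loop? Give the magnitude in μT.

Each loop contributes B = μ₀IR²/[2(R²+z²)^(3/2)] on the axis, with z measured from that loop.
Loop 1 (z = 0.235 m): B₁ = 6.01×10⁻⁶ T. Loop 2 (z = 0.247 m): B₂ = 5.49×10⁻⁶ T.
The fields add: B = B₁ + B₂ = 1.15×10⁻⁵ T.

B ≈ 11.5 μT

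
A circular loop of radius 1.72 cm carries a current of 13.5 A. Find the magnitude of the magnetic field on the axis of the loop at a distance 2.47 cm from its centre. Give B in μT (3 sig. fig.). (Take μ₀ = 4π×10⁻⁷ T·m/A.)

B ≈ 92.0 μT

On the axis of a circular loop, B = μ₀IR² / [2(R²+z²)^(3/2)].
R² + z² = (0.0172)² + (0.0247)² = 0.0009059 m², and (R²+z²)^(3/2) = 2.73×10⁻⁵ m³.
B = (4π×10⁻⁷ × 13.5 × 0.0002958) / (2 × 2.73×10⁻⁵) = 9.20×10⁻⁵ T.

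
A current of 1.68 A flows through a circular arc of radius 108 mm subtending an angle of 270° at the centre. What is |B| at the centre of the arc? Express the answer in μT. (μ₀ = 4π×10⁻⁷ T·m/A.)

B ≈ 7.33 μT

The Biot–Savart field of a circular arc at its centre is B = μ₀Iφ/(4πR), with φ = 4.712 rad.
B = (4π×10⁻⁷ × 1.68 × 4.712) / (4π × 0.108) = 7.33×10⁻⁶ T.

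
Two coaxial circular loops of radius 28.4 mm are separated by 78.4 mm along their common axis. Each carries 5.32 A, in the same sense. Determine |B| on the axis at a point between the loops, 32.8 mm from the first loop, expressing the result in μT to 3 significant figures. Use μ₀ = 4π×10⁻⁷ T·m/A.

Each loop contributes B = μ₀IR²/[2(R²+z²)^(3/2)] on the axis, with z measured from that loop.
Loop 1 (z = 0.0328 m): B₁ = 3.30×10⁻⁵ T. Loop 2 (z = 0.0456 m): B₂ = 1.74×10⁻⁵ T.
The fields add: B = B₁ + B₂ = 5.04×10⁻⁵ T.

B ≈ 50.4 μT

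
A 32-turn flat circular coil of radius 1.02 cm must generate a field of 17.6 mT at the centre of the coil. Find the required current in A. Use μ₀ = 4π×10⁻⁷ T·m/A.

I ≈ 8.93 A

For an N-turn coil, B = Nμ₀I/(2R) with R = 0.0102 m, so I = 2RB/(Nμ₀) = 2 × 0.0102 × 1.76×10⁻² / (32 × 4π×10⁻⁷) = 8.93 A.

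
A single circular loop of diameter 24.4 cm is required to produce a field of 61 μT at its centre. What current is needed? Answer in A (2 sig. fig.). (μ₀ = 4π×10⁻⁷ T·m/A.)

At the centre of a circular loop B = μ₀I/(2R), so I = 2RB/μ₀.
With R = 0.122 m, I = 2 × 0.122 × 6.10×10⁻⁵ / (4π×10⁻⁷) = 11.8 A.

I ≈ 12 A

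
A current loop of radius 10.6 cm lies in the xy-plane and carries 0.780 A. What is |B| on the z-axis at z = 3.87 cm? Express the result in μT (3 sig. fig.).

On the axis of a circular loop, B = μ₀IR² / [2(R²+z²)^(3/2)].
R² + z² = (0.106)² + (0.0387)² = 0.01273 m², and (R²+z²)^(3/2) = 1.44×10⁻³ m³.
B = (4π×10⁻⁷ × 0.780 × 0.01124) / (2 × 1.44×10⁻³) = 3.83×10⁻⁶ T.

B ≈ 3.83 μT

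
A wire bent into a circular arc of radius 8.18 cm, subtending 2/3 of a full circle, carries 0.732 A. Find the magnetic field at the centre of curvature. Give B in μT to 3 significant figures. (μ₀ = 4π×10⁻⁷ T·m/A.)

The Biot–Savart field of a circular arc at its centre is B = μ₀Iφ/(4πR), with φ = 4.189 rad.
B = (4π×10⁻⁷ × 0.732 × 4.189) / (4π × 0.0818) = 3.75×10⁻⁶ T.

B ≈ 3.75 μT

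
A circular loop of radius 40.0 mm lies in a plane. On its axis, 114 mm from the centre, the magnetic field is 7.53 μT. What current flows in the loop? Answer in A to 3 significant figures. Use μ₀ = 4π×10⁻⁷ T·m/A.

On the axis of a loop, B = μ₀IR²/[2(R²+z²)^(3/2)], so I = 2B(R²+z²)^(3/2)/(μ₀R²).
R² + z² = 0.0016 + 0.013 = 0.0146 m²; raised to 3/2 gives 1.76×10⁻³ m³.
I = 2 × 7.53×10⁻⁶ × 1.76×10⁻³ / (1.26×10⁻⁶ × 0.0016) = 13.2 A.

I ≈ 13.2 A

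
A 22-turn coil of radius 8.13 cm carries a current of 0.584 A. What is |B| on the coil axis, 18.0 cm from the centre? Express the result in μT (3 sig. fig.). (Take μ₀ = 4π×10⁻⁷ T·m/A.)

For an N-turn flat coil, B = Nμ₀IR²/[2(R²+z²)^(3/2)] with R = 0.0813 m, z = 0.18 m.
B = 22 × 3.15×10⁻⁷ T = 6.93×10⁻⁶ T.

B ≈ 6.93 μT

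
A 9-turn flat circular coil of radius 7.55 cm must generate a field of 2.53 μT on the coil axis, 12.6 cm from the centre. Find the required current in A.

For an N-turn coil, B = Nμ₀IR²/[2(R²+z²)^(3/2)] with R = 0.0755 m, z = 0.126 m, so I = 2B(R²+z²)^(3/2)/(Nμ₀R²) = 2 × 2.53×10⁻⁶ × 3.17×10⁻³ / (9 × 4π×10⁻⁷ × 0.0057) = 0.249 A.

I ≈ 0.249 A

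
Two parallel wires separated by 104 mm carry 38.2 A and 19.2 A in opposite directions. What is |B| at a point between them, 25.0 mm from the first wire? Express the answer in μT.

B ≈ 354 μT

Each long wire gives B = μ₀I/(2πd). Distances are d₁ = 0.025 m and d₂ = 0.079 m.
B₁ = 3.06×10⁻⁴ T, B₂ = 4.86×10⁻⁵ T.
Between antiparallel currents both contributions point the same way, so they add. B = B₁ + B₂ = 3.06×10⁻⁴ + 4.86×10⁻⁵ = 3.54×10⁻⁴ T.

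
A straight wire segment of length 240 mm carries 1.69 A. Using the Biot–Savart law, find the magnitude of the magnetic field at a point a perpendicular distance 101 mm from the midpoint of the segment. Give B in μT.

B ≈ 2.56 μT

For a finite straight segment, B = (μ₀I/4πd)(sinθ₁ + sinθ₂), where θ₁, θ₂ are the angles from the perpendicular to each end.
The perpendicular from the point meets the wire at its midpoint, so each end is L/2 = 0.12 m away along the wire.
sinθ₁ = 0.12/√(0.12²+0.101²) = 0.7651; sinθ₂ = 0.12/√(0.12²+0.101²) = 0.7651.
B = (4π×10⁻⁷ × 1.69) / (4π × 0.101) × (0.7651 + 0.7651) = 2.56×10⁻⁶ T.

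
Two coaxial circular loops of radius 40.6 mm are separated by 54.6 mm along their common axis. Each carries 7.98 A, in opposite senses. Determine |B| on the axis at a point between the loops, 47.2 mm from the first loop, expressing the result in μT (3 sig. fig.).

B ≈ 83.3 μT

Each loop contributes B = μ₀IR²/[2(R²+z²)^(3/2)] on the axis, with z measured from that loop.
Loop 1 (z = 0.0472 m): B₁ = 3.42×10⁻⁵ T. Loop 2 (z = 0.0074 m): B₂ = 1.18×10⁻⁴ T.
The fields oppose: B = |B₁ − B₂| = 8.33×10⁻⁵ T.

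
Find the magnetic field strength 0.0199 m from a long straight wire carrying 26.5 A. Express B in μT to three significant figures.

B ≈ 266 μT

For an infinitely long straight wire, B = μ₀I/(2πd).
B = (4π×10⁻⁷ × 26.5) / (2π × 0.0199) = 2.66×10⁻⁴ T.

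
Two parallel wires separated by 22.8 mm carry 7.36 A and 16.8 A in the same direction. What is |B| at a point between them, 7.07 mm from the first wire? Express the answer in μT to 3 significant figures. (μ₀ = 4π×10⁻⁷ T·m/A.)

Each long wire gives B = μ₀I/(2πd). Distances are d₁ = 0.00707 m and d₂ = 0.01573 m.
B₁ = 2.08×10⁻⁴ T, B₂ = 2.14×10⁻⁴ T.
Between parallel currents the two contributions point in opposite directions, so they subtract. B = |B₁ − B₂| = |2.08×10⁻⁴ − 2.14×10⁻⁴| = 5.40×10⁻⁶ T.

B ≈ 5.40 μT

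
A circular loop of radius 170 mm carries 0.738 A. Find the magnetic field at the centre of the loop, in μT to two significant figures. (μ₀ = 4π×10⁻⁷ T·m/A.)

B ≈ 2.7 μT

At the centre of a circular loop the Biot–Savart law gives B = μ₀I/(2R).
B = (4π×10⁻⁷ × 0.738) / (2 × 0.17) = 2.73×10⁻⁶ T.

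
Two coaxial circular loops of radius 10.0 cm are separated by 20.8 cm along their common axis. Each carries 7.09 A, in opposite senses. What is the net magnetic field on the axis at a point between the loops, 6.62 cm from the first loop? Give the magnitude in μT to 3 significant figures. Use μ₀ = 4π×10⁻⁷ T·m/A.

B ≈ 17.3 μT

Each loop contributes B = μ₀IR²/[2(R²+z²)^(3/2)] on the axis, with z measured from that loop.
Loop 1 (z = 0.0662 m): B₁ = 2.58×10⁻⁵ T. Loop 2 (z = 0.1418 m): B₂ = 8.53×10⁻⁶ T.
The fields oppose: B = |B₁ − B₂| = 1.73×10⁻⁵ T.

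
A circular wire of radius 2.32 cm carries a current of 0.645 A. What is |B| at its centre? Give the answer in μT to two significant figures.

B ≈ 17 μT

At the centre of a circular loop the Biot–Savart law gives B = μ₀I/(2R).
B = (4π×10⁻⁷ × 0.645) / (2 × 0.0232) = 1.75×10⁻⁵ T.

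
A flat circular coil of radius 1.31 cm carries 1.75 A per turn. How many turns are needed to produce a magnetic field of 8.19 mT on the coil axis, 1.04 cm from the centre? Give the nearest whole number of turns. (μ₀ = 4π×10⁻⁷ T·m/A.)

N = 203

For an N-turn coil, B = Nμ₀IR²/[2(R²+z²)^(3/2)]. A single turn gives B₁ = 4.03×10⁻⁵ T with R = 0.0131 m, z = 0.0104 m.
N = B/B₁ = 8.19×10⁻³ / 4.03×10⁻⁵ = 203.11.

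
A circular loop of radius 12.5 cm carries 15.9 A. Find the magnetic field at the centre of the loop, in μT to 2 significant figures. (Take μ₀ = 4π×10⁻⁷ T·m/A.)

B ≈ 80 μT

At the centre of a circular loop the Biot–Savart law gives B = μ₀I/(2R).
B = (4π×10⁻⁷ × 15.9) / (2 × 0.125) = 7.99×10⁻⁵ T.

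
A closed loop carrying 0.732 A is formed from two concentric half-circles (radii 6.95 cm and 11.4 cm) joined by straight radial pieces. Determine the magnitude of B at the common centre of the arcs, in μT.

The radial connectors point toward the centre, so dl × r̂ = 0 and they contribute nothing.
Each semicircle gives μ₀I/(4R): inner arc 3.31×10⁻⁶ T, outer arc 2.02×10⁻⁶ T.
The two arcs carry current in opposite angular senses, so their fields oppose: B = |3.31×10⁻⁶ − 2.02×10⁻⁶| = 1.29×10⁻⁶ T.

B ≈ 1.29 μT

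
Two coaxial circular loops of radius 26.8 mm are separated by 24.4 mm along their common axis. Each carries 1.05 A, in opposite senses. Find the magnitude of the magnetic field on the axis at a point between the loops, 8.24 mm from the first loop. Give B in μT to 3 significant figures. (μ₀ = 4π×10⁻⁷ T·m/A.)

Each loop contributes B = μ₀IR²/[2(R²+z²)^(3/2)] on the axis, with z measured from that loop.
Loop 1 (z = 0.00824 m): B₁ = 2.15×10⁻⁵ T. Loop 2 (z = 0.01616 m): B₂ = 1.55×10⁻⁵ T.
The fields oppose: B = |B₁ − B₂| = 6.04×10⁻⁶ T.

B ≈ 6.04 μT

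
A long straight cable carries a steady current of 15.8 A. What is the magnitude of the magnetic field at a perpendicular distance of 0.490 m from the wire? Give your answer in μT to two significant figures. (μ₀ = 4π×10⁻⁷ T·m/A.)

For an infinitely long straight wire, B = μ₀I/(2πd).
B = (4π×10⁻⁷ × 15.8) / (2π × 0.49) = 6.45×10⁻⁶ T.

B ≈ 6.4 μT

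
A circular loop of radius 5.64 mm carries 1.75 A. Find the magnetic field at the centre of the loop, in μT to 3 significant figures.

B ≈ 195 μT

At the centre of a circular loop the Biot–Savart law gives B = μ₀I/(2R).
B = (4π×10⁻⁷ × 1.75) / (2 × 0.00564) = 1.95×10⁻⁴ T.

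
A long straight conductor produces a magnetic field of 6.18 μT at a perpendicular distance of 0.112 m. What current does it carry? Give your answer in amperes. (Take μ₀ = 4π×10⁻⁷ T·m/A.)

I ≈ 3.46 A

For a long straight wire B = μ₀I/(2πd), so I = 2πdB/μ₀.
I = 2π × 0.112 × 6.18×10⁻⁶ / (4π×10⁻⁷) = 3.46 A.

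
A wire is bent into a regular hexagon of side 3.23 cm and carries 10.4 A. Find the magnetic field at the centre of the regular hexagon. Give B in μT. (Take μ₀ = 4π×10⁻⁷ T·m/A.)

B ≈ 223 μT

Each side is a finite straight segment at perpendicular distance d = a/(2 tan(π/6)) = 0.02797 m from the centre, with end-angles ±π/6.
One side contributes B₁ = (μ₀I/4πd)·2 sin(π/6) = 3.72×10⁻⁵ T.
All 6 sides add in the same direction: B = 6 × 3.72×10⁻⁵ = 2.23×10⁻⁴ T.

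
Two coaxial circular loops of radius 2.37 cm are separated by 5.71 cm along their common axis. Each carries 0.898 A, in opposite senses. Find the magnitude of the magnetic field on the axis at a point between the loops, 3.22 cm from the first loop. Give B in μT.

B ≈ 2.84 μT

Each loop contributes B = μ₀IR²/[2(R²+z²)^(3/2)] on the axis, with z measured from that loop.
Loop 1 (z = 0.0322 m): B₁ = 4.96×10⁻⁶ T. Loop 2 (z = 0.0249 m): B₂ = 7.80×10⁻⁶ T.
The fields oppose: B = |B₁ − B₂| = 2.84×10⁻⁶ T.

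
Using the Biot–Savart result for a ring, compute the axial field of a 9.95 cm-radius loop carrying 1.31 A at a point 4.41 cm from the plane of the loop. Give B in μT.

On the axis of a circular loop, B = μ₀IR² / [2(R²+z²)^(3/2)].
R² + z² = (0.0995)² + (0.0441)² = 0.01185 m², and (R²+z²)^(3/2) = 1.29×10⁻³ m³.
B = (4π×10⁻⁷ × 1.31 × 0.0099) / (2 × 1.29×10⁻³) = 6.32×10⁻⁶ T.

B ≈ 6.32 μT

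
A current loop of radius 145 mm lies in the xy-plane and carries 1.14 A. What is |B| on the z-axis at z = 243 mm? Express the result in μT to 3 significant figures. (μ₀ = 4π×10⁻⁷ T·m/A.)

On the axis of a circular loop, B = μ₀IR² / [2(R²+z²)^(3/2)].
R² + z² = (0.145)² + (0.243)² = 0.08007 m², and (R²+z²)^(3/2) = 2.27×10⁻² m³.
B = (4π×10⁻⁷ × 1.14 × 0.02102) / (2 × 2.27×10⁻²) = 6.65×10⁻⁷ T.

B ≈ 0.665 μT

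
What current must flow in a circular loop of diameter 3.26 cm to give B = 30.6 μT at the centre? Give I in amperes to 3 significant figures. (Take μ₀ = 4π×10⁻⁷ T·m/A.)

At the centre of a circular loop B = μ₀I/(2R), so I = 2RB/μ₀.
With R = 0.0163 m, I = 2 × 0.0163 × 3.06×10⁻⁵ / (4π×10⁻⁷) = 0.794 A.

I ≈ 0.794 A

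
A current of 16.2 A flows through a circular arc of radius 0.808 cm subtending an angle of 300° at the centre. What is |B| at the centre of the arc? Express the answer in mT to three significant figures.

B ≈ 1.05 mT

The Biot–Savart field of a circular arc at its centre is B = μ₀Iφ/(4πR), with φ = 5.236 rad.
B = (4π×10⁻⁷ × 16.2 × 5.236) / (4π × 0.00808) = 1.05×10⁻³ T.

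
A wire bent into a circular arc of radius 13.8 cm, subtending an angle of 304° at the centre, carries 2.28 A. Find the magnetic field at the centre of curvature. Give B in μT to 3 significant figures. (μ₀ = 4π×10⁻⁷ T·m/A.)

The Biot–Savart field of a circular arc at its centre is B = μ₀Iφ/(4πR), with φ = 5.306 rad.
B = (4π×10⁻⁷ × 2.28 × 5.306) / (4π × 0.138) = 8.77×10⁻⁶ T.

B ≈ 8.77 μT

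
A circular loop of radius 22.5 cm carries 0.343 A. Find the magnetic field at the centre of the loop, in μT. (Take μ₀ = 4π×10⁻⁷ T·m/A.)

At the centre of a circular loop the Biot–Savart law gives B = μ₀I/(2R).
B = (4π×10⁻⁷ × 0.343) / (2 × 0.225) = 9.58×10⁻⁷ T.

B ≈ 0.958 μT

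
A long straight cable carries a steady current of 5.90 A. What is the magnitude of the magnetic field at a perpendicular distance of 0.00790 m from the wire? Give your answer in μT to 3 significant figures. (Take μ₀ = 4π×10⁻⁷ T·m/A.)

For an infinitely long straight wire, B = μ₀I/(2πd).
B = (4π×10⁻⁷ × 5.90) / (2π × 0.0079) = 1.49×10⁻⁴ T.

B ≈ 149 μT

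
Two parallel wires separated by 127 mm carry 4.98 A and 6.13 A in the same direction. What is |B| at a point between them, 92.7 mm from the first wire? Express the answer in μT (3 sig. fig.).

Each long wire gives B = μ₀I/(2πd). Distances are d₁ = 0.0927 m and d₂ = 0.0343 m.
B₁ = 1.07×10⁻⁵ T, B₂ = 3.57×10⁻⁵ T.
Between parallel currents the two contributions point in opposite directions, so they subtract. B = |B₁ − B₂| = |1.07×10⁻⁵ − 3.57×10⁻⁵| = 2.50×10⁻⁵ T.

B ≈ 25.0 μT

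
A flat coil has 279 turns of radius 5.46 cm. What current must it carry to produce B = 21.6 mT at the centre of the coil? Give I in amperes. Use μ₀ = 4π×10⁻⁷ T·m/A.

I ≈ 6.73 A

For an N-turn coil, B = Nμ₀I/(2R) with R = 0.0546 m, so I = 2RB/(Nμ₀) = 2 × 0.0546 × 2.16×10⁻² / (279 × 4π×10⁻⁷) = 6.73 A.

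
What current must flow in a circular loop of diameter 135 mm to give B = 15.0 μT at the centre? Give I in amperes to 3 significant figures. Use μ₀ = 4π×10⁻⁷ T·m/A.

At the centre of a circular loop B = μ₀I/(2R), so I = 2RB/μ₀.
With R = 0.0675 m, I = 2 × 0.0675 × 1.50×10⁻⁵ / (4π×10⁻⁷) = 1.61 A.

I ≈ 1.61 A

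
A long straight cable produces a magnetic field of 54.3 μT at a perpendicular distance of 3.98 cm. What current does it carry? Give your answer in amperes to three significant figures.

For a long straight wire B = μ₀I/(2πd), so I = 2πdB/μ₀.
I = 2π × 0.0398 × 5.43×10⁻⁵ / (4π×10⁻⁷) = 10.8 A.

I ≈ 10.8 A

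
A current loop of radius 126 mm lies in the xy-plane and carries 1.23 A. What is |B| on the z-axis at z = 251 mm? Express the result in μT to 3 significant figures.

B ≈ 0.554 μT

On the axis of a circular loop, B = μ₀IR² / [2(R²+z²)^(3/2)].
R² + z² = (0.126)² + (0.251)² = 0.07888 m², and (R²+z²)^(3/2) = 2.22×10⁻² m³.
B = (4π×10⁻⁷ × 1.23 × 0.01588) / (2 × 2.22×10⁻²) = 5.54×10⁻⁷ T.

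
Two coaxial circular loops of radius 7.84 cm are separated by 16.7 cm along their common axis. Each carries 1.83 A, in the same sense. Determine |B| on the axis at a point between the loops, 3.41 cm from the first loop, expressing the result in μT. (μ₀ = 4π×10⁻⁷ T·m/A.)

B ≈ 13.2 μT

Each loop contributes B = μ₀IR²/[2(R²+z²)^(3/2)] on the axis, with z measured from that loop.
Loop 1 (z = 0.0341 m): B₁ = 1.13×10⁻⁵ T. Loop 2 (z = 0.1329 m): B₂ = 1.92×10⁻⁶ T.
The fields add: B = B₁ + B₂ = 1.32×10⁻⁵ T.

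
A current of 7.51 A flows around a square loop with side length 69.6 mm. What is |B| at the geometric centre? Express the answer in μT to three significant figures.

B ≈ 122 μT

Each side is a finite straight segment at perpendicular distance d = a/(2 tan(π/4)) = 0.0348 m from the centre, with end-angles ±π/4.
One side contributes B₁ = (μ₀I/4πd)·2 sin(π/4) = 3.05×10⁻⁵ T.
All 4 sides add in the same direction: B = 4 × 3.05×10⁻⁵ = 1.22×10⁻⁴ T.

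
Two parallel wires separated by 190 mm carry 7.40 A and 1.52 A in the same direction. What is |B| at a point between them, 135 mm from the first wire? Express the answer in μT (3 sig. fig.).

B ≈ 5.44 μT

Each long wire gives B = μ₀I/(2πd). Distances are d₁ = 0.135 m and d₂ = 0.055 m.
B₁ = 1.10×10⁻⁵ T, B₂ = 5.53×10⁻⁶ T.
Between parallel currents the two contributions point in opposite directions, so they subtract. B = |B₁ − B₂| = |1.10×10⁻⁵ − 5.53×10⁻⁶| = 5.44×10⁻⁶ T.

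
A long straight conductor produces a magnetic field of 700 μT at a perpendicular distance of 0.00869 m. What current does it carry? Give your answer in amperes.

For a long straight wire B = μ₀I/(2πd), so I = 2πdB/μ₀.
I = 2π × 0.00869 × 7.00×10⁻⁴ / (4π×10⁻⁷) = 30.4 A.

I ≈ 30.4 A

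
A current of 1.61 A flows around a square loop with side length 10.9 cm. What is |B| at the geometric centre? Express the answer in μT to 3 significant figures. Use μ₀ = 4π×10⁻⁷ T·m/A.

Each side is a finite straight segment at perpendicular distance d = a/(2 tan(π/4)) = 0.0545 m from the centre, with end-angles ±π/4.
One side contributes B₁ = (μ₀I/4πd)·2 sin(π/4) = 4.18×10⁻⁶ T.
All 4 sides add in the same direction: B = 4 × 4.18×10⁻⁶ = 1.67×10⁻⁵ T.

B ≈ 16.7 μT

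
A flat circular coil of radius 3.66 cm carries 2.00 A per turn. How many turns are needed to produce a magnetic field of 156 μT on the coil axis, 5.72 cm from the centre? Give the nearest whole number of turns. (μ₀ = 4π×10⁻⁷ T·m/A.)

N = 29

For an N-turn coil, B = Nμ₀IR²/[2(R²+z²)^(3/2)]. A single turn gives B₁ = 5.38×10⁻⁶ T with R = 0.0366 m, z = 0.0572 m.
N = B/B₁ = 1.56×10⁻⁴ / 5.38×10⁻⁶ = 29.02.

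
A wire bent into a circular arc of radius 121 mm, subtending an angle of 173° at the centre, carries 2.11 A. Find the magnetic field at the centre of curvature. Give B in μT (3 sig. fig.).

B ≈ 5.27 μT

The Biot–Savart field of a circular arc at its centre is B = μ₀Iφ/(4πR), with φ = 3.019 rad.
B = (4π×10⁻⁷ × 2.11 × 3.019) / (4π × 0.121) = 5.27×10⁻⁶ T.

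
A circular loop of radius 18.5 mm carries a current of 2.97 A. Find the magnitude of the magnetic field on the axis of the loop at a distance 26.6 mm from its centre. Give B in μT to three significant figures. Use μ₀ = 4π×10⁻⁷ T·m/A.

B ≈ 18.8 μT

On the axis of a circular loop, B = μ₀IR² / [2(R²+z²)^(3/2)].
R² + z² = (0.0185)² + (0.0266)² = 0.00105 m², and (R²+z²)^(3/2) = 3.40×10⁻⁵ m³.
B = (4π×10⁻⁷ × 2.97 × 0.0003422) / (2 × 3.40×10⁻⁵) = 1.88×10⁻⁵ T.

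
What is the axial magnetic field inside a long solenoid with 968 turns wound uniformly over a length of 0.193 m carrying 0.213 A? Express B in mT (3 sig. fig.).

B ≈ 1.34 mT

Inside a long solenoid, B = μ₀nI with n = 5016 turns/m.
B = 4π×10⁻⁷ × 5016 × 0.213 = 1.34×10⁻³ T.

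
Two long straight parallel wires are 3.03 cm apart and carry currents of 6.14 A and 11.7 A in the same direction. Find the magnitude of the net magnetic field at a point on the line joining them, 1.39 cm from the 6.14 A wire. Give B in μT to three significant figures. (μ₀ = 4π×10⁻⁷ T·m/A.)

B ≈ 54.3 μT

Each long wire gives B = μ₀I/(2πd). Distances are d₁ = 0.0139 m and d₂ = 0.0164 m.
B₁ = 8.83×10⁻⁵ T, B₂ = 1.43×10⁻⁴ T.
Between parallel currents the two contributions point in opposite directions, so they subtract. B = |B₁ − B₂| = |8.83×10⁻⁵ − 1.43×10⁻⁴| = 5.43×10⁻⁵ T.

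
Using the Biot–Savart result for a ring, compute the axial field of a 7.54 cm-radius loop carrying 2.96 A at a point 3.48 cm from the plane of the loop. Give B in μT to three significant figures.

On the axis of a circular loop, B = μ₀IR² / [2(R²+z²)^(3/2)].
R² + z² = (0.0754)² + (0.0348)² = 0.006896 m², and (R²+z²)^(3/2) = 5.73×10⁻⁴ m³.
B = (4π×10⁻⁷ × 2.96 × 0.005685) / (2 × 5.73×10⁻⁴) = 1.85×10⁻⁵ T.

B ≈ 18.5 μT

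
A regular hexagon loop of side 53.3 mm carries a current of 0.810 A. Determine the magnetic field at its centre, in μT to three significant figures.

B ≈ 10.5 μT

Each side is a finite straight segment at perpendicular distance d = a/(2 tan(π/6)) = 0.04616 m from the centre, with end-angles ±π/6.
One side contributes B₁ = (μ₀I/4πd)·2 sin(π/6) = 1.75×10⁻⁶ T.
All 6 sides add in the same direction: B = 6 × 1.75×10⁻⁶ = 1.05×10⁻⁵ T.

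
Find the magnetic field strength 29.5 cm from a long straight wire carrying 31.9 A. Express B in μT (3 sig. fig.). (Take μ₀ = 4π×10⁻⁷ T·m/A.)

B ≈ 21.6 μT

For an infinitely long straight wire, B = μ₀I/(2πd).
B = (4π×10⁻⁷ × 31.9) / (2π × 0.295) = 2.16×10⁻⁵ T.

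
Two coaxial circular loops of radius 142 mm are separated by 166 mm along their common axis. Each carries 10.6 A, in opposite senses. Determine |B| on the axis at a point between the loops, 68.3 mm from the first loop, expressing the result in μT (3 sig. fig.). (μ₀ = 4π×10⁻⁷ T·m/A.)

Each loop contributes B = μ₀IR²/[2(R²+z²)^(3/2)] on the axis, with z measured from that loop.
Loop 1 (z = 0.0683 m): B₁ = 3.43×10⁻⁵ T. Loop 2 (z = 0.0977 m): B₂ = 2.62×10⁻⁵ T.
The fields oppose: B = |B₁ − B₂| = 8.10×10⁻⁶ T.

B ≈ 8.10 μT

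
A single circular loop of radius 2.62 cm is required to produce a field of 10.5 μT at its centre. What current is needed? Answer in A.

At the centre of a circular loop B = μ₀I/(2R), so I = 2RB/μ₀.
With R = 0.0262 m, I = 2 × 0.0262 × 1.05×10⁻⁵ / (4π×10⁻⁷) = 0.438 A.

I ≈ 0.438 A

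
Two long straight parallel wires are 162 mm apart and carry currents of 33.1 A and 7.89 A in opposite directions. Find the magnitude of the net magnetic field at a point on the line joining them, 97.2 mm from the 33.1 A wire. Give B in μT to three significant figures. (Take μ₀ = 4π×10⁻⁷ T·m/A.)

Each long wire gives B = μ₀I/(2πd). Distances are d₁ = 0.0972 m and d₂ = 0.0648 m.
B₁ = 6.81×10⁻⁵ T, B₂ = 2.44×10⁻⁵ T.
Between antiparallel currents both contributions point the same way, so they add. B = B₁ + B₂ = 6.81×10⁻⁵ + 2.44×10⁻⁵ = 9.25×10⁻⁵ T.

B ≈ 92.5 μT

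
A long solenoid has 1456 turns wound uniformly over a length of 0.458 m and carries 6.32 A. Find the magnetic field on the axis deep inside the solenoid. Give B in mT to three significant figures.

B ≈ 25.2 mT

Inside a long solenoid, B = μ₀nI with n = 3179 turns/m.
B = 4π×10⁻⁷ × 3179 × 6.32 = 2.52×10⁻² T.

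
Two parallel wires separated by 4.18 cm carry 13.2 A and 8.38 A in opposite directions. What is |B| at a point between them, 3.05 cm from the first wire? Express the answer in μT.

Each long wire gives B = μ₀I/(2πd). Distances are d₁ = 0.0305 m and d₂ = 0.0113 m.
B₁ = 8.66×10⁻⁵ T, B₂ = 1.48×10⁻⁴ T.
Between antiparallel currents both contributions point the same way, so they add. B = B₁ + B₂ = 8.66×10⁻⁵ + 1.48×10⁻⁴ = 2.35×10⁻⁴ T.

B ≈ 235 μT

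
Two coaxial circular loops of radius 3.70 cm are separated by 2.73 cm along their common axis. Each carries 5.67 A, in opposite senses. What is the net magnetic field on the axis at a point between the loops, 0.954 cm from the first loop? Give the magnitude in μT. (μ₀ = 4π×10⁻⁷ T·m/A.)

B ≈ 16.9 μT

Each loop contributes B = μ₀IR²/[2(R²+z²)^(3/2)] on the axis, with z measured from that loop.
Loop 1 (z = 0.00954 m): B₁ = 8.74×10⁻⁵ T. Loop 2 (z = 0.01776 m): B₂ = 7.05×10⁻⁵ T.
The fields oppose: B = |B₁ − B₂| = 1.69×10⁻⁵ T.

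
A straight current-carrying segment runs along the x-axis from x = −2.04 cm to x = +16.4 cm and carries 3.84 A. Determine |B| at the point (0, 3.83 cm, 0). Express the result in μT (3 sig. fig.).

For a finite straight segment, B = (μ₀I/4πd)(sinθ₁ + sinθ₂), where θ₁, θ₂ are the angles from the perpendicular to each end.
The perpendicular distance is d = 0.0383 m; the end-offsets along the wire are a = 0.0204 m and b = 0.164 m.
sinθ₁ = 0.0204/√(0.0204²+0.0383²) = 0.4701; sinθ₂ = 0.164/√(0.164²+0.0383²) = 0.9738.
B = (4π×10⁻⁷ × 3.84) / (4π × 0.0383) × (0.4701 + 0.9738) = 1.45×10⁻⁵ T.

B ≈ 14.5 μT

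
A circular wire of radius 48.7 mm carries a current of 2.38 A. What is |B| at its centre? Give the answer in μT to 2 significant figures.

B ≈ 31 μT

At the centre of a circular loop the Biot–Savart law gives B = μ₀I/(2R).
B = (4π×10⁻⁷ × 2.38) / (2 × 0.0487) = 3.07×10⁻⁵ T.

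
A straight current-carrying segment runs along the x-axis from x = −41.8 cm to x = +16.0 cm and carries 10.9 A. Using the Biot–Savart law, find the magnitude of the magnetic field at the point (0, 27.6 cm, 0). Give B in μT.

B ≈ 5.28 μT

For a finite straight segment, B = (μ₀I/4πd)(sinθ₁ + sinθ₂), where θ₁, θ₂ are the angles from the perpendicular to each end.
The perpendicular distance is d = 0.276 m; the end-offsets along the wire are a = 0.418 m and b = 0.16 m.
sinθ₁ = 0.418/√(0.418²+0.276²) = 0.8345; sinθ₂ = 0.16/√(0.16²+0.276²) = 0.5015.
B = (4π×10⁻⁷ × 10.9) / (4π × 0.276) × (0.8345 + 0.5015) = 5.28×10⁻⁶ T.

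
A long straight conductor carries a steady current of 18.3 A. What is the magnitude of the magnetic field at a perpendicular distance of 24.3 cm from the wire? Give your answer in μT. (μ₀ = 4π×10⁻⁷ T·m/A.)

For an infinitely long straight wire, B = μ₀I/(2πd).
B = (4π×10⁻⁷ × 18.3) / (2π × 0.243) = 1.51×10⁻⁵ T.

B ≈ 15.1 μT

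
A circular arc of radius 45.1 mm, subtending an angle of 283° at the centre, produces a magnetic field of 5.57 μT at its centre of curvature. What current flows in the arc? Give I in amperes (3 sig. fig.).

I ≈ 0.509 A

For a circular arc, B = μ₀Iφ/(4πR) with φ in radians; here φ = 4.939 rad.
So I = 4πRB/(μ₀φ) = 4π × 0.0451 × 5.57×10⁻⁶ / (4π×10⁻⁷ × 4.939) = 0.509 A.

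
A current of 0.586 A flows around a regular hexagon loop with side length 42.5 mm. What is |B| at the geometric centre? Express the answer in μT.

Each side is a finite straight segment at perpendicular distance d = a/(2 tan(π/6)) = 0.03681 m from the centre, with end-angles ±π/6.
One side contributes B₁ = (μ₀I/4πd)·2 sin(π/6) = 1.59×10⁻⁶ T.
All 6 sides add in the same direction: B = 6 × 1.59×10⁻⁶ = 9.55×10⁻⁶ T.

B ≈ 9.55 μT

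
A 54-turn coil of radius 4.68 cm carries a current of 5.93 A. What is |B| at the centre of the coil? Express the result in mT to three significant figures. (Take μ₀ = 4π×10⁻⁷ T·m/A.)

For an N-turn flat coil, B = Nμ₀I/(2R) with R = 0.0468 m.
B = 54 × 7.96×10⁻⁵ T = 4.30×10⁻³ T.

B ≈ 4.30 mT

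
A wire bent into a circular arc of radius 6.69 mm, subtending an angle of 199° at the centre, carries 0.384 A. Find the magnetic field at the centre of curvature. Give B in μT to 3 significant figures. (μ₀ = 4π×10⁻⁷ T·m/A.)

B ≈ 19.9 μT

The Biot–Savart field of a circular arc at its centre is B = μ₀Iφ/(4πR), with φ = 3.473 rad.
B = (4π×10⁻⁷ × 0.384 × 3.473) / (4π × 0.00669) = 1.99×10⁻⁵ T.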